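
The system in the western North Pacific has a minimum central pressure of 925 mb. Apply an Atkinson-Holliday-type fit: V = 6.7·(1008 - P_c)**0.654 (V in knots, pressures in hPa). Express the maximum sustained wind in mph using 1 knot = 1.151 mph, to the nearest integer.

ΔP = 1008 − 925 = 83 mb.
V ≈ 6.7 × 83^0.654 = 6.7 × 17.992 ≈ 120.546 kt.
120.546 × 1.151 ≈ 138.75 mph → 139 mph.

139 mph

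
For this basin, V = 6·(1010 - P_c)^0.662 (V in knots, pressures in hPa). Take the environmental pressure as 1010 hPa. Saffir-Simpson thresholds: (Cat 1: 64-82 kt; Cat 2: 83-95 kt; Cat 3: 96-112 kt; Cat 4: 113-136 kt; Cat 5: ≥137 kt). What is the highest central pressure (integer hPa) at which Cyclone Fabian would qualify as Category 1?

974 hPa

Category 1 begins at V = 64 kt.
Required ΔP = (64/6)^(1/0.662) = 10.667^1.511 ≈ 35.72 hPa.
P_c ≤ 1010 − 35.72 = 974.28, so the highest integer P_c is 974 hPa.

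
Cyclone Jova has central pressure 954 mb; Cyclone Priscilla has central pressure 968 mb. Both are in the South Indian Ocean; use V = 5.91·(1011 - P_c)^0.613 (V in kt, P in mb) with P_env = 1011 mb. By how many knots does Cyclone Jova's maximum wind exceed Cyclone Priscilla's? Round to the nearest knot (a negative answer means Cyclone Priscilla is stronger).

Cyclone Jova: ΔP = 57; V ≈ 5.91 × 57^0.613 ≈ 70.46 kt.
Cyclone Priscilla: ΔP = 43; V ≈ 5.91 × 43^0.613 ≈ 59.28 kt.
Difference ≈ 70.46 − 59.28 = 11.18 → 11 kt.

11 kt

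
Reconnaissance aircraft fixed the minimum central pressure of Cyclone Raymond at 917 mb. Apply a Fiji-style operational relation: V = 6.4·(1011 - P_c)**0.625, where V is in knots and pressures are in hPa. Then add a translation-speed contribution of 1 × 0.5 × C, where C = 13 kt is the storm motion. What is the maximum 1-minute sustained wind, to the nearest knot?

116 kt

ΔP = 1011 − 917 = 94 mb.
94^0.625 ≈ 17.108.
V ≈ 6.4 × 17.108 ≈ 109.5 kt.
Translation term: 1 × 0.5 × 13 = 6.5 kt.
Corrected V ≈ 116 kt → 116 kt.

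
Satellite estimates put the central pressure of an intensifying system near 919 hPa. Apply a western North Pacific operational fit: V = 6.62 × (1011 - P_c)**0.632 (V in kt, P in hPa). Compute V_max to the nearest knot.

ΔP = 1011 − 919 = 92 hPa.
92^0.632 ≈ 17.423.
V ≈ 6.62 × 17.423 ≈ 115.3 kt.

115 kt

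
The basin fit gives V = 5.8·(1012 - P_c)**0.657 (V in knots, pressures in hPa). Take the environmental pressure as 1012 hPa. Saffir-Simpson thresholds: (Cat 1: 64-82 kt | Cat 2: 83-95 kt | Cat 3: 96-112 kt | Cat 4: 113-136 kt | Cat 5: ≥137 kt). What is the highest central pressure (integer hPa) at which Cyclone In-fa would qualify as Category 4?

Category 4 begins at V = 113 kt.
Required ΔP = (113/5.8)^(1/0.657) = 19.483^1.522 ≈ 91.82 hPa.
P_c ≤ 1012 − 91.82 = 920.18, so the highest integer P_c is 920 hPa.

920 hPa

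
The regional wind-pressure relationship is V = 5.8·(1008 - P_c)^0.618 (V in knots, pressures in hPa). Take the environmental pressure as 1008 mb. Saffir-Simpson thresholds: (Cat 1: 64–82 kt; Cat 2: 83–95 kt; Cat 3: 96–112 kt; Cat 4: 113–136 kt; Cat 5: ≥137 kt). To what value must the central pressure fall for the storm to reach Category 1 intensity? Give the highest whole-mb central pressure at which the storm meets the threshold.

Category 1 begins at V = 64 kt.
Required ΔP = (64/5.8)^(1/0.618) = 11.034^1.618 ≈ 48.67 mb.
P_c ≤ 1008 − 48.67 = 959.33, so the highest integer P_c is 959 mb.

959 mb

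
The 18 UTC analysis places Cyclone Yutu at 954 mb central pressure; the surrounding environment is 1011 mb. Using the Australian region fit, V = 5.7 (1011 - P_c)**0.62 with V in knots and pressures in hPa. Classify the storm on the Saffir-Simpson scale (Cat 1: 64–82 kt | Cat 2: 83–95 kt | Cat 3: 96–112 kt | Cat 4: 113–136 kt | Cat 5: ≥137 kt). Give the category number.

1

ΔP = 1011 − 954 = 57 mb.
V ≈ 5.7 × 57^0.62 = 5.7 × 12.26 ≈ 70 kt.
70 kt falls in the Category 1 band.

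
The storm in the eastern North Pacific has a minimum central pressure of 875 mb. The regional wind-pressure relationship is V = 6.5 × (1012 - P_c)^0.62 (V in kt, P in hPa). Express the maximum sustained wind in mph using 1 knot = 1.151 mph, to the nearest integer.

158 mph

ΔP = 1012 − 875 = 137 mb.
V ≈ 6.5 × 137^0.62 = 6.5 × 21.124 ≈ 137.303 kt.
137.303 × 1.151 ≈ 158.04 mph → 158 mph.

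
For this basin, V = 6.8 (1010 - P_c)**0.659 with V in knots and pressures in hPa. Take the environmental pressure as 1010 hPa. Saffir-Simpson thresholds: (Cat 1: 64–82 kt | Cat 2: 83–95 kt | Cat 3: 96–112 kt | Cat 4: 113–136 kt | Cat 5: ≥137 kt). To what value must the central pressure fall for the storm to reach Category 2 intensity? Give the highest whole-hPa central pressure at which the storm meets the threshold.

Category 2 begins at V = 83 kt.
Required ΔP = (83/6.8)^(1/0.659) = 12.206^1.517 ≈ 44.55 hPa.
P_c ≤ 1010 − 44.55 = 965.45, so the highest integer P_c is 965 hPa.

965 hPa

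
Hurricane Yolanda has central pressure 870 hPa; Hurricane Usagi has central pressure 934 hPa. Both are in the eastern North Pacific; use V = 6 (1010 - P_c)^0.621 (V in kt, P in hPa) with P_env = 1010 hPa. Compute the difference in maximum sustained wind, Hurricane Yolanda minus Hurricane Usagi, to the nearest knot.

Hurricane Yolanda: ΔP = 140; V ≈ 6 × 140^0.621 ≈ 129.09 kt.
Hurricane Usagi: ΔP = 76; V ≈ 6 × 76^0.621 ≈ 88.34 kt.
Difference ≈ 129.09 − 88.34 = 40.75 → 41 kt.

41 kt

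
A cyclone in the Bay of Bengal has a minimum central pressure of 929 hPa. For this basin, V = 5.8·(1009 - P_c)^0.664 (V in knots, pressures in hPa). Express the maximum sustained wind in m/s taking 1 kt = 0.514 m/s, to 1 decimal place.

ΔP = 1009 − 929 = 80 hPa.
V ≈ 5.8 × 80^0.664 = 5.8 × 18.351 ≈ 106.434 kt.
106.434 × 0.514 ≈ 54.71 m/s → 54.7 m/s.

54.7 m/s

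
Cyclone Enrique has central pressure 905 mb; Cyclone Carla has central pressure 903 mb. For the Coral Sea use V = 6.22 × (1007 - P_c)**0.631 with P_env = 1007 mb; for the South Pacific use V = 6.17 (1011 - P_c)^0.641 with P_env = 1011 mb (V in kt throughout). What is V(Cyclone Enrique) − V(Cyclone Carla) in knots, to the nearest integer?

-9 kt

Cyclone Enrique: ΔP = 102; V ≈ 6.22 × 102^0.631 ≈ 115.14 kt.
Cyclone Carla: ΔP = 108; V ≈ 6.17 × 108^0.641 ≈ 124.08 kt.
Difference ≈ 115.14 − 124.08 = -8.94 → -9 kt.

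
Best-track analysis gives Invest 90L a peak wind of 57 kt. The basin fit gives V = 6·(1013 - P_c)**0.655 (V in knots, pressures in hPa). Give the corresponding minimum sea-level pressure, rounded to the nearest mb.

ΔP = (V / 6)^(1/0.655) = (57/6)^1.527.
57/6 = 9.500; 9.500^1.527 ≈ 31.10 mb.
P_c = 1013 − 31.10 = 981.90 ≈ 982 mb.

982 mb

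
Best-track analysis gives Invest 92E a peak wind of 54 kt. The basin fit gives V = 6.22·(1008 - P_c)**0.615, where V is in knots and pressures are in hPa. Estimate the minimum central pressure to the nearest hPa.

ΔP = (V / 6.22)^(1/0.615) = (54/6.22)^1.626.
54/6.22 = 8.682; 8.682^1.626 ≈ 33.59 hPa.
P_c = 1008 − 33.59 = 974.41 ≈ 974 hPa.

974 hPa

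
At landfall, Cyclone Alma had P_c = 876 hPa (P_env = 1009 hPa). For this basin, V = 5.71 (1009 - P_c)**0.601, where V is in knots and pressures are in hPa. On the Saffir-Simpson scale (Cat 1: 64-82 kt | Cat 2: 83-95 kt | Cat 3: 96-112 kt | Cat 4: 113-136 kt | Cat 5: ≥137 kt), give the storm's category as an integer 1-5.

3

ΔP = 1009 − 876 = 133 hPa.
V ≈ 5.71 × 133^0.601 = 5.71 × 18.90 ≈ 108 kt.
108 kt falls in the Category 3 band.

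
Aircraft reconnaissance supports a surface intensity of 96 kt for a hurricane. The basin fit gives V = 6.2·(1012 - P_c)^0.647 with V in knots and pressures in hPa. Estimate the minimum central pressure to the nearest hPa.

943 hPa

ΔP = (V / 6.2)^(1/0.647) = (96/6.2)^1.546.
96/6.2 = 15.484; 15.484^1.546 ≈ 69.04 hPa.
P_c = 1012 − 69.04 = 942.96 ≈ 943 hPa.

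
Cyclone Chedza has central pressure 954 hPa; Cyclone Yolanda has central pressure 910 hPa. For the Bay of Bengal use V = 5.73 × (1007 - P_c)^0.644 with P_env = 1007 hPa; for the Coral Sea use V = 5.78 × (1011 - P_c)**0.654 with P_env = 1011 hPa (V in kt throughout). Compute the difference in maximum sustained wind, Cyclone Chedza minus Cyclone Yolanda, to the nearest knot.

-44 kt

Cyclone Chedza: ΔP = 53; V ≈ 5.73 × 53^0.644 ≈ 73.89 kt.
Cyclone Yolanda: ΔP = 101; V ≈ 5.78 × 101^0.654 ≈ 118.24 kt.
Difference ≈ 73.89 − 118.24 = -44.35 → -44 kt.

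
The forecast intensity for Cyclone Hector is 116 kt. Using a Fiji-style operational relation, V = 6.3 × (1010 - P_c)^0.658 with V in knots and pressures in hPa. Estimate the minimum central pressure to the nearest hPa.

926 hPa

ΔP = (V / 6.3)^(1/0.658) = (116/6.3)^1.520.
116/6.3 = 18.413; 18.413^1.520 ≈ 83.69 hPa.
P_c = 1010 − 83.69 = 926.31 ≈ 926 hPa.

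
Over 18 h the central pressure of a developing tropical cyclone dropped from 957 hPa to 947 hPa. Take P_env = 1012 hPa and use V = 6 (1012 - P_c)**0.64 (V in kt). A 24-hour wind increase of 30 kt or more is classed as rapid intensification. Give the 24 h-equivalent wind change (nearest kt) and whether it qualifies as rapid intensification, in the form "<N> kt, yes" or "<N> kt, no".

V₁: ΔP = 55, V ≈ 6 × 55^0.64 ≈ 77.98 kt.
V₂: ΔP = 65, V ≈ 6 × 65^0.64 ≈ 86.78 kt.
ΔV over 18 h = 8.80 kt → 24 h equivalent = 8.80 × 24/18 ≈ 11.73 kt.
12 kt < 30 kt ⇒ not rapid intensification.

12 kt, no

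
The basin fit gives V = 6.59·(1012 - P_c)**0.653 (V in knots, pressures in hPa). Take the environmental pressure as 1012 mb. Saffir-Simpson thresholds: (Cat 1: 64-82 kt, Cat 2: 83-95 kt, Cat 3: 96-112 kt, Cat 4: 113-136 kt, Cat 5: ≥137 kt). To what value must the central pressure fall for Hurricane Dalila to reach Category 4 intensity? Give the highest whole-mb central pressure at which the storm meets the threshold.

934 mb

Category 4 begins at V = 113 kt.
Required ΔP = (113/6.59)^(1/0.653) = 17.147^1.531 ≈ 77.63 mb.
P_c ≤ 1012 − 77.63 = 934.37, so the highest integer P_c is 934 mb.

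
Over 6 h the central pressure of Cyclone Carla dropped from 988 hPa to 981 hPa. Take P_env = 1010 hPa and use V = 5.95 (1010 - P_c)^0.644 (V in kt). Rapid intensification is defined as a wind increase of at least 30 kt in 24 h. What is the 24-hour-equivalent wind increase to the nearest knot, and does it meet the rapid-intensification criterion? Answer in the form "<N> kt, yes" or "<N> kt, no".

V₁: ΔP = 22, V ≈ 5.95 × 22^0.644 ≈ 43.55 kt.
V₂: ΔP = 29, V ≈ 5.95 × 29^0.644 ≈ 52.04 kt.
ΔV over 6 h = 8.49 kt → 24 h equivalent = 8.49 × 24/6 ≈ 33.96 kt.
34 kt ≥ 30 kt ⇒ rapid intensification.

34 kt, yes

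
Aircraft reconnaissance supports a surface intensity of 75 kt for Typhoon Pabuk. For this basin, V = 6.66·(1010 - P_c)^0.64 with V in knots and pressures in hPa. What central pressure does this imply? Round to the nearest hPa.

ΔP = (V / 6.66)^(1/0.64) = (75/6.66)^1.562.
75/6.66 = 11.261; 11.261^1.562 ≈ 43.96 hPa.
P_c = 1010 − 43.96 = 966.04 ≈ 966 hPa.

966 hPa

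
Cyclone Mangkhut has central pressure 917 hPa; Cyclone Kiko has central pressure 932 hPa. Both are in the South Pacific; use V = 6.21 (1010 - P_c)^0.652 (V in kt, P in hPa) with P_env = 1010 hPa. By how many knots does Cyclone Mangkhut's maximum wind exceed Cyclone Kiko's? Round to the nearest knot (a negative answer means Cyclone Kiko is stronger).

13 kt

Cyclone Mangkhut: ΔP = 93; V ≈ 6.21 × 93^0.652 ≈ 119.27 kt.
Cyclone Kiko: ΔP = 78; V ≈ 6.21 × 78^0.652 ≈ 106.35 kt.
Difference ≈ 119.27 − 106.35 = 12.92 → 13 kt.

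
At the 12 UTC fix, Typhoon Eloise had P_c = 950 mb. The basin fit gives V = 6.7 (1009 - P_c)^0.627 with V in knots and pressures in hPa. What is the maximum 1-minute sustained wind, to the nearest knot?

86 kt

ΔP = 1009 − 950 = 59 mb.
59^0.627 ≈ 12.892.
V ≈ 6.7 × 12.892 ≈ 86.4 kt.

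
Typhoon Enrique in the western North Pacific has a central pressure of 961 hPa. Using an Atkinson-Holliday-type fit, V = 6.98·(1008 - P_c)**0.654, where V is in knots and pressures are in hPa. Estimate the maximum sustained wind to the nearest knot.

ΔP = 1008 − 961 = 47 hPa.
47^0.654 ≈ 12.404.
V ≈ 6.98 × 12.404 ≈ 86.6 kt.

87 kt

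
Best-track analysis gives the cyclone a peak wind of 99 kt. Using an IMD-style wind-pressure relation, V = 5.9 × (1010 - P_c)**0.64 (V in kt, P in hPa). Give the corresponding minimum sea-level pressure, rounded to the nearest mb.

928 mb

ΔP = (V / 5.9)^(1/0.64) = (99/5.9)^1.562.
99/5.9 = 16.780; 16.780^1.562 ≈ 81.98 mb.
P_c = 1010 − 81.98 = 928.02 ≈ 928 mb.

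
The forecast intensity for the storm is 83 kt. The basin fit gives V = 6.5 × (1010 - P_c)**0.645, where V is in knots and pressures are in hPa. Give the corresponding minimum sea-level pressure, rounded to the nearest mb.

ΔP = (V / 6.5)^(1/0.645) = (83/6.5)^1.550.
83/6.5 = 12.769; 12.769^1.550 ≈ 51.88 mb.
P_c = 1010 − 51.88 = 958.12 ≈ 958 mb.

958 mb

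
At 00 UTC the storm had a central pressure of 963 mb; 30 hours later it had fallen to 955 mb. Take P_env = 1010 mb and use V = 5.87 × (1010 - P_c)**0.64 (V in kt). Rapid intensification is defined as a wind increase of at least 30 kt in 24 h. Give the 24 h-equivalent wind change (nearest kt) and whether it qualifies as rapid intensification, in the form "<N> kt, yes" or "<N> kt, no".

6 kt, no

V₁: ΔP = 47, V ≈ 5.87 × 47^0.64 ≈ 68.99 kt.
V₂: ΔP = 55, V ≈ 5.87 × 55^0.64 ≈ 76.29 kt.
ΔV over 30 h = 7.30 kt → 24 h equivalent = 7.30 × 24/30 ≈ 5.84 kt.
6 kt < 30 kt ⇒ not rapid intensification.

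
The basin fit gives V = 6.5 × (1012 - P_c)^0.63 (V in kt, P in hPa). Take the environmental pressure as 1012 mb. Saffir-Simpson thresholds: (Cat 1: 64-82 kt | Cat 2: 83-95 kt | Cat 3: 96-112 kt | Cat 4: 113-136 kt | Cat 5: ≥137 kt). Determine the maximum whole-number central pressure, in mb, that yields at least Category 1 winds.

Category 1 begins at V = 64 kt.
Required ΔP = (64/6.5)^(1/0.63) = 9.846^1.587 ≈ 37.72 mb.
P_c ≤ 1012 − 37.72 = 974.28, so the highest integer P_c is 974 mb.

974 mb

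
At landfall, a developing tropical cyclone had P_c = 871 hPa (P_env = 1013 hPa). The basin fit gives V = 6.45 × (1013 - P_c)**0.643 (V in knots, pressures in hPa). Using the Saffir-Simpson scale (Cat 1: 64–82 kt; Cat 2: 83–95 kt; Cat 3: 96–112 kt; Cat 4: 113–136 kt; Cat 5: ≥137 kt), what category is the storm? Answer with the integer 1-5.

ΔP = 1013 − 871 = 142 hPa.
V ≈ 6.45 × 142^0.643 = 6.45 × 24.21 ≈ 156 kt.
156 kt falls in the Category 5 band.

5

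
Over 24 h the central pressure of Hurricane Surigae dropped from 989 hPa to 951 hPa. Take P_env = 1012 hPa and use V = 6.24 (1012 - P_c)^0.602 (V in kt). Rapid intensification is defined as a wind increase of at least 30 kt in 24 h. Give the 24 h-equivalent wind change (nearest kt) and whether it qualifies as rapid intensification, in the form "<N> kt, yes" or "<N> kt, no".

V₁: ΔP = 23, V ≈ 6.24 × 23^0.602 ≈ 41.20 kt.
V₂: ΔP = 61, V ≈ 6.24 × 61^0.602 ≈ 74.12 kt.
ΔV over 24 h = 32.92 kt → 24 h equivalent = 32.92 × 24/24 ≈ 32.92 kt.
33 kt ≥ 30 kt ⇒ rapid intensification.

33 kt, yes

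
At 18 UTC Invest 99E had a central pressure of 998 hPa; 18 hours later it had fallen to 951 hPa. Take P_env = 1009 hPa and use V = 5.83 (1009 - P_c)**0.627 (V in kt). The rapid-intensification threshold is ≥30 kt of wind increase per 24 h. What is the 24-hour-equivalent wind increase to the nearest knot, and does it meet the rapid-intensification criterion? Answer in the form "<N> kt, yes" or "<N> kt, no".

64 kt, yes

V₁: ΔP = 11, V ≈ 5.83 × 11^0.627 ≈ 26.22 kt.
V₂: ΔP = 58, V ≈ 5.83 × 58^0.627 ≈ 74.36 kt.
ΔV over 18 h = 48.14 kt → 24 h equivalent = 48.14 × 24/18 ≈ 64.19 kt.
64 kt ≥ 30 kt ⇒ rapid intensification.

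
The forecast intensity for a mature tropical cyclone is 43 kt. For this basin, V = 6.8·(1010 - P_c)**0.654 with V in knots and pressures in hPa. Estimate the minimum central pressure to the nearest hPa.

993 hPa

ΔP = (V / 6.8)^(1/0.654) = (43/6.8)^1.529.
43/6.8 = 6.324; 6.324^1.529 ≈ 16.78 hPa.
P_c = 1010 − 16.78 = 993.22 ≈ 993 hPa.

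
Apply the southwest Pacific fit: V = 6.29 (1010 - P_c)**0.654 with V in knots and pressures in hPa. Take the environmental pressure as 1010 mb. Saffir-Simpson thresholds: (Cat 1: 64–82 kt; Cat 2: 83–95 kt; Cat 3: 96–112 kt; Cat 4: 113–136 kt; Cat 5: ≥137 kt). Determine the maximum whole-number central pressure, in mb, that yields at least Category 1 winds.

975 mb

Category 1 begins at V = 64 kt.
Required ΔP = (64/6.29)^(1/0.654) = 10.175^1.529 ≈ 34.72 mb.
P_c ≤ 1010 − 34.72 = 975.28, so the highest integer P_c is 975 mb.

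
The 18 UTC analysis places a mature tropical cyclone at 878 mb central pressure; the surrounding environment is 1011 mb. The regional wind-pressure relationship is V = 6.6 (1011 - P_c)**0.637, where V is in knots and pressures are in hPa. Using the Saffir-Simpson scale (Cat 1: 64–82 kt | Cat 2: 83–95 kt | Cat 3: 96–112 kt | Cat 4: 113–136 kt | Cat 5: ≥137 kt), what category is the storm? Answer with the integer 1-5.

5

ΔP = 1011 − 878 = 133 mb.
V ≈ 6.6 × 133^0.637 = 6.6 × 22.54 ≈ 149 kt.
149 kt falls in the Category 5 band.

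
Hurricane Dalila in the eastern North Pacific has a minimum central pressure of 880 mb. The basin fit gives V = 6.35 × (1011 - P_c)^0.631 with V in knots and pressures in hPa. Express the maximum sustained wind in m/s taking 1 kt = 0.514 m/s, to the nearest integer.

71 m/s

ΔP = 1011 − 880 = 131 mb.
V ≈ 6.35 × 131^0.631 = 6.35 × 21.677 ≈ 137.649 kt.
137.649 × 0.514 ≈ 70.75 m/s → 71 m/s.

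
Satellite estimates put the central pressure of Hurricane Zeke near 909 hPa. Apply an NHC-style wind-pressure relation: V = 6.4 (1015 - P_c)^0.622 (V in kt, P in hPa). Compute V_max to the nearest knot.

ΔP = 1015 − 909 = 106 hPa.
106^0.622 ≈ 18.186.
V ≈ 6.4 × 18.186 ≈ 116.4 kt.

116 kt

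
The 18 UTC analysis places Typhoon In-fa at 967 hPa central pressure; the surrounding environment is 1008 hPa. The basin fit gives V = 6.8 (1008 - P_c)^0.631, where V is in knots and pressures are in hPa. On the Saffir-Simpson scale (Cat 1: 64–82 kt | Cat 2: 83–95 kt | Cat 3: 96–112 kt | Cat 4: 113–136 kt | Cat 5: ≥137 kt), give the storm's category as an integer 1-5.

1

ΔP = 1008 − 967 = 41 hPa.
V ≈ 6.8 × 41^0.631 = 6.8 × 10.42 ≈ 71 kt.
71 kt falls in the Category 1 band.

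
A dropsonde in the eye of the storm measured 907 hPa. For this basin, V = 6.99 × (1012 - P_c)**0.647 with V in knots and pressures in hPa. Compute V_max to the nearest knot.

ΔP = 1012 − 907 = 105 hPa.
105^0.647 ≈ 20.310.
V ≈ 6.99 × 20.310 ≈ 142.0 kt.

142 kt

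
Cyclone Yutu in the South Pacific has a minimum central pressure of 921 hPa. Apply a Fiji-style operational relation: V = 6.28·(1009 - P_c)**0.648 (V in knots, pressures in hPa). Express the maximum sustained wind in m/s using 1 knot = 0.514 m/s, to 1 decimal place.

58.7 m/s

ΔP = 1009 − 921 = 88 hPa.
V ≈ 6.28 × 88^0.648 = 6.28 × 18.198 ≈ 114.284 kt.
114.284 × 0.514 ≈ 58.74 m/s → 58.7 m/s.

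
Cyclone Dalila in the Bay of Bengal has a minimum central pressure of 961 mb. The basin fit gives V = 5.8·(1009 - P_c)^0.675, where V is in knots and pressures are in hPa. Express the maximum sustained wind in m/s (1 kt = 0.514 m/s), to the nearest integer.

41 m/s

ΔP = 1009 − 961 = 48 mb.
V ≈ 5.8 × 48^0.675 = 5.8 × 13.641 ≈ 79.116 kt.
79.116 × 0.514 ≈ 40.67 m/s → 41 m/s.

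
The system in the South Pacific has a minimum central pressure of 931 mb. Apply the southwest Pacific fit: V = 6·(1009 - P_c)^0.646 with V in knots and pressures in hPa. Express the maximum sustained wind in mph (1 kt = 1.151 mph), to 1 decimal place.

115.2 mph

ΔP = 1009 − 931 = 78 mb.
V ≈ 6 × 78^0.646 = 6 × 16.684 ≈ 100.102 kt.
100.102 × 1.151 ≈ 115.22 mph → 115.2 mph.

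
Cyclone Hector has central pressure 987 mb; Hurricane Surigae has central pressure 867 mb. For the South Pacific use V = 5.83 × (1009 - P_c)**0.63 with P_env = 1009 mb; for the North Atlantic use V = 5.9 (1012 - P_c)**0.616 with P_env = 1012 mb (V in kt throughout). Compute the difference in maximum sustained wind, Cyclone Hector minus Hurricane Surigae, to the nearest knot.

Cyclone Hector: ΔP = 22; V ≈ 5.83 × 22^0.63 ≈ 40.87 kt.
Hurricane Surigae: ΔP = 145; V ≈ 5.9 × 145^0.616 ≈ 126.55 kt.
Difference ≈ 40.87 − 126.55 = -85.68 → -86 kt.

-86 kt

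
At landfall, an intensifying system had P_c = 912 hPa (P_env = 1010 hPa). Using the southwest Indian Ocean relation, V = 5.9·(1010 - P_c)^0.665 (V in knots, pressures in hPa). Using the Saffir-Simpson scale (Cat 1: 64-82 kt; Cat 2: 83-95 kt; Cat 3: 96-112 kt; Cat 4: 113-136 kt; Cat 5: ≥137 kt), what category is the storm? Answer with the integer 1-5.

4

ΔP = 1010 − 912 = 98 hPa.
V ≈ 5.9 × 98^0.665 = 5.9 × 21.09 ≈ 124 kt.
124 kt falls in the Category 4 band.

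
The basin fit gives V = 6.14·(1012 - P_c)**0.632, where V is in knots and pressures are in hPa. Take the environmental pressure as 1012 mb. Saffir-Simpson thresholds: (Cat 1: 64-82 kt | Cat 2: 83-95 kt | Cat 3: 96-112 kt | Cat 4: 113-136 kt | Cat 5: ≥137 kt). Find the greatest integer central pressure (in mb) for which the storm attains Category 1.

971 mb

Category 1 begins at V = 64 kt.
Required ΔP = (64/6.14)^(1/0.632) = 10.423^1.582 ≈ 40.81 mb.
P_c ≤ 1012 − 40.81 = 971.19, so the highest integer P_c is 971 mb.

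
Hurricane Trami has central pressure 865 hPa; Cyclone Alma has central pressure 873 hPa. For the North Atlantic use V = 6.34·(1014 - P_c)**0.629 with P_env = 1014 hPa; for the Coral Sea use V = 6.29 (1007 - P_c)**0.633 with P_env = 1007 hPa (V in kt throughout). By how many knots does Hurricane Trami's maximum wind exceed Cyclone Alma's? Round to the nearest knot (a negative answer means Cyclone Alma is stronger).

Hurricane Trami: ΔP = 149; V ≈ 6.34 × 149^0.629 ≈ 147.58 kt.
Cyclone Alma: ΔP = 134; V ≈ 6.29 × 134^0.633 ≈ 139.67 kt.
Difference ≈ 147.58 − 139.67 = 7.91 → 8 kt.

8 kt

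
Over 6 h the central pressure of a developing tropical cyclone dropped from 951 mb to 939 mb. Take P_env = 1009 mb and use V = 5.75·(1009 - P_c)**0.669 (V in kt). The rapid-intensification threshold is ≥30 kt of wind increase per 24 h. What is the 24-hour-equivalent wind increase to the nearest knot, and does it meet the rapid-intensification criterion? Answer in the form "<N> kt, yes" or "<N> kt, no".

V₁: ΔP = 58, V ≈ 5.75 × 58^0.669 ≈ 86.98 kt.
V₂: ΔP = 70, V ≈ 5.75 × 70^0.669 ≈ 98.64 kt.
ΔV over 6 h = 11.66 kt → 24 h equivalent = 11.66 × 24/6 ≈ 46.64 kt.
47 kt ≥ 30 kt ⇒ rapid intensification.

47 kt, yes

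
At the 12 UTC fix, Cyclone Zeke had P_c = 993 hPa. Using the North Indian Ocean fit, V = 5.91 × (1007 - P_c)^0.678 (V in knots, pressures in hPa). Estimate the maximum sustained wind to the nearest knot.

ΔP = 1007 − 993 = 14 hPa.
14^0.678 ≈ 5.985.
V ≈ 5.91 × 5.985 ≈ 35.4 kt.

35 kt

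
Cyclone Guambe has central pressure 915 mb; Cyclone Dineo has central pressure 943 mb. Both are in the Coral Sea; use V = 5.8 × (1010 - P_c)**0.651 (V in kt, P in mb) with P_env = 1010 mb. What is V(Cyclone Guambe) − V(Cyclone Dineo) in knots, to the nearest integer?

23 kt

Cyclone Guambe: ΔP = 95; V ≈ 5.8 × 95^0.651 ≈ 112.44 kt.
Cyclone Dineo: ΔP = 67; V ≈ 5.8 × 67^0.651 ≈ 89.58 kt.
Difference ≈ 112.44 − 89.58 = 22.86 → 23 kt.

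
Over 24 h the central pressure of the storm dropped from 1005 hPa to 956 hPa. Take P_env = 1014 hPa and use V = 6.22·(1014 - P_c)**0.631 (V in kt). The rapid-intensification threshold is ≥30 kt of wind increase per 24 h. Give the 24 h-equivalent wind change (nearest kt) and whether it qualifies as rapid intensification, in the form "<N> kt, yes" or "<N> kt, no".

V₁: ΔP = 9, V ≈ 6.22 × 9^0.631 ≈ 24.88 kt.
V₂: ΔP = 58, V ≈ 6.22 × 58^0.631 ≈ 80.63 kt.
ΔV over 24 h = 55.75 kt → 24 h equivalent = 55.75 × 24/24 ≈ 55.75 kt.
56 kt ≥ 30 kt ⇒ rapid intensification.

56 kt, yes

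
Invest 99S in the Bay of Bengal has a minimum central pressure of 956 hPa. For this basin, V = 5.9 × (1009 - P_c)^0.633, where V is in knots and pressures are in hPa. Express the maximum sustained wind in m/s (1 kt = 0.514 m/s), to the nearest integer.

37 m/s

ΔP = 1009 − 956 = 53 hPa.
V ≈ 5.9 × 53^0.633 = 5.9 × 12.344 ≈ 72.831 kt.
72.831 × 0.514 ≈ 37.44 m/s → 37 m/s.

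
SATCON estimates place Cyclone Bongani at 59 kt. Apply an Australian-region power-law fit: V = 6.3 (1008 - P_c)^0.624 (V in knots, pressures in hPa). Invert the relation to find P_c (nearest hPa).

ΔP = (V / 6.3)^(1/0.624) = (59/6.3)^1.603.
59/6.3 = 9.365; 9.365^1.603 ≈ 36.05 hPa.
P_c = 1008 − 36.05 = 971.95 ≈ 972 hPa.

972 hPa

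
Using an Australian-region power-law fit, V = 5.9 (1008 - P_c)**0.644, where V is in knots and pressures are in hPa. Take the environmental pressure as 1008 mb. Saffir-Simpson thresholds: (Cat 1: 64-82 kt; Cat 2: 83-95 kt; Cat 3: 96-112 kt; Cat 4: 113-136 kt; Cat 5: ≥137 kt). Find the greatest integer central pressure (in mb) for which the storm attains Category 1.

Category 1 begins at V = 64 kt.
Required ΔP = (64/5.9)^(1/0.644) = 10.847^1.553 ≈ 40.52 mb.
P_c ≤ 1008 − 40.52 = 967.48, so the highest integer P_c is 967 mb.

967 mb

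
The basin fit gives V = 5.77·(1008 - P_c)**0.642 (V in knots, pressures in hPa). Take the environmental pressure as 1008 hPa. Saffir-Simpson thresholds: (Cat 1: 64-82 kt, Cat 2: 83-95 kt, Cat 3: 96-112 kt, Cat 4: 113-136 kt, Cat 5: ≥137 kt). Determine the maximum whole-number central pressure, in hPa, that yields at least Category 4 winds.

905 hPa

Category 4 begins at V = 113 kt.
Required ΔP = (113/5.77)^(1/0.642) = 19.584^1.558 ≈ 102.87 hPa.
P_c ≤ 1008 − 102.87 = 905.13, so the highest integer P_c is 905 hPa.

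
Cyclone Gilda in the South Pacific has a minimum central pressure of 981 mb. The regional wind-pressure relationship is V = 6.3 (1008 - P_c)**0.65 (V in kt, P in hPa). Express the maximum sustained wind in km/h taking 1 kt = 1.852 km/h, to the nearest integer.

99 km/h

ΔP = 1008 − 981 = 27 mb.
V ≈ 6.3 × 27^0.65 = 6.3 × 8.519 ≈ 53.669 kt.
53.669 × 1.852 ≈ 99.40 km/h → 99 km/h.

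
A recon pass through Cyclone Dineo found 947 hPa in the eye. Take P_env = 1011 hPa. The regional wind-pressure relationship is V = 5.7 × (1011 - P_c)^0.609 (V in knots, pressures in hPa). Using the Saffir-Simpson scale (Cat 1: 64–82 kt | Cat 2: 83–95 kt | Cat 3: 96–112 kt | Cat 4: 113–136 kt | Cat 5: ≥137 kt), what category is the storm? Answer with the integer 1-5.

1

ΔP = 1011 − 947 = 64 hPa.
V ≈ 5.7 × 64^0.609 = 5.7 × 12.59 ≈ 72 kt.
72 kt falls in the Category 1 band.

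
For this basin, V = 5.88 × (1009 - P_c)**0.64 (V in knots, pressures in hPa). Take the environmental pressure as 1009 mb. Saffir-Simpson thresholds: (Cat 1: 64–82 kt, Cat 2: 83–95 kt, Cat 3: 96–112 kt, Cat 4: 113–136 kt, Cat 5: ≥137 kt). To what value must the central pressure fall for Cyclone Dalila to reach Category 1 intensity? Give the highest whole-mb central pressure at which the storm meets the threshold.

Category 1 begins at V = 64 kt.
Required ΔP = (64/5.88)^(1/0.64) = 10.884^1.562 ≈ 41.69 mb.
P_c ≤ 1009 − 41.69 = 967.31, so the highest integer P_c is 967 mb.

967 mb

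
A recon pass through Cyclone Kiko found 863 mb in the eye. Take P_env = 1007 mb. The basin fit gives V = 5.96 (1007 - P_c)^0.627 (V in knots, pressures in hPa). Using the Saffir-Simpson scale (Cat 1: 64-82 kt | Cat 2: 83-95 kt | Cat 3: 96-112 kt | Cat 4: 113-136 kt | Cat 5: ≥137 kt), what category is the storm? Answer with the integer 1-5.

4

ΔP = 1007 − 863 = 144 mb.
V ≈ 5.96 × 144^0.627 = 5.96 × 22.56 ≈ 134 kt.
134 kt falls in the Category 4 band.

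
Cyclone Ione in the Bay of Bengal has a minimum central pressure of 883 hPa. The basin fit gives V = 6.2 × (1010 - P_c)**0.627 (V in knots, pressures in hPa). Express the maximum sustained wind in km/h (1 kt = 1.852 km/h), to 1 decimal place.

239.4 km/h

ΔP = 1010 − 883 = 127 hPa.
V ≈ 6.2 × 127^0.627 = 6.2 × 20.849 ≈ 129.264 kt.
129.264 × 1.852 ≈ 239.40 km/h → 239.4 km/h.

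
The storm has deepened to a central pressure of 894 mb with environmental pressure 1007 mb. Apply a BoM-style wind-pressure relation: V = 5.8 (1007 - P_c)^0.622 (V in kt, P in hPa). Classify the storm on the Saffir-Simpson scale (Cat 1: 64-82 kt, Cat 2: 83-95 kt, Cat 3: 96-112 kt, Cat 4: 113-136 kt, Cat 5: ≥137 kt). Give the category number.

ΔP = 1007 − 894 = 113 mb.
V ≈ 5.8 × 113^0.622 = 5.8 × 18.92 ≈ 110 kt.
110 kt falls in the Category 3 band.

3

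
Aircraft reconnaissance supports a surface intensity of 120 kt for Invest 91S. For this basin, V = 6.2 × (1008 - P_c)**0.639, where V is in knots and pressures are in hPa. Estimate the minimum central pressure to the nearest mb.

905 mb

ΔP = (V / 6.2)^(1/0.639) = (120/6.2)^1.565.
120/6.2 = 19.355; 19.355^1.565 ≈ 103.22 mb.
P_c = 1008 − 103.22 = 904.78 ≈ 905 mb.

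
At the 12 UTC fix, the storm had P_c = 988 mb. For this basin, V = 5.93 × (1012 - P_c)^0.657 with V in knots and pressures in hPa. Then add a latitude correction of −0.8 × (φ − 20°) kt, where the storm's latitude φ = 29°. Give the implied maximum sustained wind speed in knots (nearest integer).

41 kt

ΔP = 1012 − 988 = 24 mb.
24^0.657 ≈ 8.069.
V ≈ 5.93 × 8.069 ≈ 47.8 kt.
Latitude correction: −0.8 × (29 − 20) = -7.2 kt.
Corrected V ≈ 40.6 kt → 41 kt.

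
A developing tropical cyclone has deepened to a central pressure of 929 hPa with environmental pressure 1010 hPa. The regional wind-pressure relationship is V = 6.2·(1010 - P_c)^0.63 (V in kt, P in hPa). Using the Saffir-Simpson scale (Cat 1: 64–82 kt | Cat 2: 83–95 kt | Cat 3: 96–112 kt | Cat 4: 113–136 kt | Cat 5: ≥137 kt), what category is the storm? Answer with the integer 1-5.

3

ΔP = 1010 − 929 = 81 hPa.
V ≈ 6.2 × 81^0.63 = 6.2 × 15.93 ≈ 99 kt.
99 kt falls in the Category 3 band.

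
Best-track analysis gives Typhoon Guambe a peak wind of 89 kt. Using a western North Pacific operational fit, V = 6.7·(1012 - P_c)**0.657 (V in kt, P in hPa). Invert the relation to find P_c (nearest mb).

961 mb

ΔP = (V / 6.7)^(1/0.657) = (89/6.7)^1.522.
89/6.7 = 13.284; 13.284^1.522 ≈ 51.26 mb.
P_c = 1012 − 51.26 = 960.74 ≈ 961 mb.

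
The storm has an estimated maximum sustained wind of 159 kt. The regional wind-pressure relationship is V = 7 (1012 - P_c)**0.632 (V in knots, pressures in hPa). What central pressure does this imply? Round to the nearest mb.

872 mb

ΔP = (V / 7)^(1/0.632) = (159/7)^1.582.
159/7 = 22.714; 22.714^1.582 ≈ 139.97 mb.
P_c = 1012 − 139.97 = 872.03 ≈ 872 mb.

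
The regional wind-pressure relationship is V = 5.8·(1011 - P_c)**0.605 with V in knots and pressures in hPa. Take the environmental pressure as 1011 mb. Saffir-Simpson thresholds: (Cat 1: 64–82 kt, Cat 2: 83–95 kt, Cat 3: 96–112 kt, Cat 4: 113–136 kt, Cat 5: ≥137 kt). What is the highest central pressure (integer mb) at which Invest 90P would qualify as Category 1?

958 mb

Category 1 begins at V = 64 kt.
Required ΔP = (64/5.8)^(1/0.605) = 11.034^1.653 ≈ 52.91 mb.
P_c ≤ 1011 − 52.91 = 958.09, so the highest integer P_c is 958 mb.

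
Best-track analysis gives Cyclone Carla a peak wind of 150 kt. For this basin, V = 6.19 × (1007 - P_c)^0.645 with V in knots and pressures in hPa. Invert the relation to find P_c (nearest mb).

ΔP = (V / 6.19)^(1/0.645) = (150/6.19)^1.550.
150/6.19 = 24.233; 24.233^1.550 ≈ 140.07 mb.
P_c = 1007 − 140.07 = 866.93 ≈ 867 mb.

867 mb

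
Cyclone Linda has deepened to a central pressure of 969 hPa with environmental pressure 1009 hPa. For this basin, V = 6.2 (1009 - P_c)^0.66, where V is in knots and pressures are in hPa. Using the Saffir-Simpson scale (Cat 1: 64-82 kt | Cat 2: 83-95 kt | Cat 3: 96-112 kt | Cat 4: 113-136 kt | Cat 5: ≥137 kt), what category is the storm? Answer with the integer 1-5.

ΔP = 1009 − 969 = 40 hPa.
V ≈ 6.2 × 40^0.66 = 6.2 × 11.41 ≈ 71 kt.
71 kt falls in the Category 1 band.

1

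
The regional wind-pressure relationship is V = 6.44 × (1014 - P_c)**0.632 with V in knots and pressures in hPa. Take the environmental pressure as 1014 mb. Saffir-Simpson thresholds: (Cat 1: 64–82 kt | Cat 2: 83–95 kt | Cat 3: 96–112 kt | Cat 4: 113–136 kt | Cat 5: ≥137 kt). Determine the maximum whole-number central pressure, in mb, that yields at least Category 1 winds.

Category 1 begins at V = 64 kt.
Required ΔP = (64/6.44)^(1/0.632) = 9.938^1.582 ≈ 37.84 mb.
P_c ≤ 1014 − 37.84 = 976.16, so the highest integer P_c is 976 mb.

976 mb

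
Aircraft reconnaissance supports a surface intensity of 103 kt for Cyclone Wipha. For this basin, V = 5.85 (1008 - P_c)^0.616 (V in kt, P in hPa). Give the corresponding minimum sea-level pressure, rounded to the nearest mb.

903 mb

ΔP = (V / 5.85)^(1/0.616) = (103/5.85)^1.623.
103/5.85 = 17.607; 17.607^1.623 ≈ 105.25 mb.
P_c = 1008 − 105.25 = 902.75 ≈ 903 mb.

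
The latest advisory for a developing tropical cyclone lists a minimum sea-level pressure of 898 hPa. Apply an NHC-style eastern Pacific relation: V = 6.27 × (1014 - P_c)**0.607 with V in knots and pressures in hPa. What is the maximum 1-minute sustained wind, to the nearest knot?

ΔP = 1014 − 898 = 116 hPa.
116^0.607 ≈ 17.911.
V ≈ 6.27 × 17.911 ≈ 112.3 kt.

112 kt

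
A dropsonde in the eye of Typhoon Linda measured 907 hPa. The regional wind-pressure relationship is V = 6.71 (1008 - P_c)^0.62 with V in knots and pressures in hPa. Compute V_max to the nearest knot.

117 kt

ΔP = 1008 − 907 = 101 hPa.
101^0.62 ≈ 17.486.
V ≈ 6.71 × 17.486 ≈ 117.3 kt.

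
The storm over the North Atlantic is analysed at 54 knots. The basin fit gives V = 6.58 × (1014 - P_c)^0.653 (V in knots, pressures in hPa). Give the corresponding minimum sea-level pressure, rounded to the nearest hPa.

989 hPa

ΔP = (V / 6.58)^(1/0.653) = (54/6.58)^1.531.
54/6.58 = 8.207; 8.207^1.531 ≈ 25.12 hPa.
P_c = 1014 − 25.12 = 988.88 ≈ 989 hPa.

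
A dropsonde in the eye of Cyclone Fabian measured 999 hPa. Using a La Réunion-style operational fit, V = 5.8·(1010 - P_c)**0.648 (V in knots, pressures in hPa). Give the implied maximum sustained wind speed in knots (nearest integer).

27 kt

ΔP = 1010 − 999 = 11 hPa.
11^0.648 ≈ 4.730.
V ≈ 5.8 × 4.730 ≈ 27.4 kt.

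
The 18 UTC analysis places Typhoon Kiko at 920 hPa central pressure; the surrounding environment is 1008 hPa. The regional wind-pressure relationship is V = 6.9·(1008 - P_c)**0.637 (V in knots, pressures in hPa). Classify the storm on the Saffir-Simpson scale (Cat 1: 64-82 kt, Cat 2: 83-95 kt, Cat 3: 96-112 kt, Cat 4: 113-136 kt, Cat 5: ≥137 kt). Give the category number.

4

ΔP = 1008 − 920 = 88 hPa.
V ≈ 6.9 × 88^0.637 = 6.9 × 17.32 ≈ 120 kt.
120 kt falls in the Category 4 band.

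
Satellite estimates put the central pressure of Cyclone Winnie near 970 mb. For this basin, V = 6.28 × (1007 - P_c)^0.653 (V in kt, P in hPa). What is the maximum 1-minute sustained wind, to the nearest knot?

66 kt

ΔP = 1007 − 970 = 37 mb.
37^0.653 ≈ 10.569.
V ≈ 6.28 × 10.569 ≈ 66.4 kt.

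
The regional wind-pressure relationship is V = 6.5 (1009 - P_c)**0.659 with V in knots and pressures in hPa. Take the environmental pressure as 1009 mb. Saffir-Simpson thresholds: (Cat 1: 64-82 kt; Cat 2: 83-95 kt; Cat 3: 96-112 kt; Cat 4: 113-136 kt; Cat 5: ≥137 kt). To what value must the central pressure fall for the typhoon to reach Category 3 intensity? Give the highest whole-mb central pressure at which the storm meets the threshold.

949 mb

Category 3 begins at V = 96 kt.
Required ΔP = (96/6.5)^(1/0.659) = 14.769^1.517 ≈ 59.49 mb.
P_c ≤ 1009 − 59.49 = 949.51, so the highest integer P_c is 949 mb.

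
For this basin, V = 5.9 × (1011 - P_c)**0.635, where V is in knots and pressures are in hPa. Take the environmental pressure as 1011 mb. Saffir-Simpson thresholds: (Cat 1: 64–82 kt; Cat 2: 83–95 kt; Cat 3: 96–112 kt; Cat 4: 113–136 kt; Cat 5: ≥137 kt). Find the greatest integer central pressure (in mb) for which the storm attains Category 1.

Category 1 begins at V = 64 kt.
Required ΔP = (64/5.9)^(1/0.635) = 10.847^1.575 ≈ 42.70 mb.
P_c ≤ 1011 − 42.70 = 968.30, so the highest integer P_c is 968 mb.

968 mb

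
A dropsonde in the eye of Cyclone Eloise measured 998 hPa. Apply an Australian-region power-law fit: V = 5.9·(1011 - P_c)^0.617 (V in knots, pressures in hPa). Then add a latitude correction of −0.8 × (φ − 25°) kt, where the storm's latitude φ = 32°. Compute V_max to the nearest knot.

ΔP = 1011 − 998 = 13 hPa.
13^0.617 ≈ 4.867.
V ≈ 5.9 × 4.867 ≈ 28.7 kt.
Latitude correction: −0.8 × (32 − 25) = -5.6 kt.
Corrected V ≈ 23.1 kt → 23 kt.

23 kt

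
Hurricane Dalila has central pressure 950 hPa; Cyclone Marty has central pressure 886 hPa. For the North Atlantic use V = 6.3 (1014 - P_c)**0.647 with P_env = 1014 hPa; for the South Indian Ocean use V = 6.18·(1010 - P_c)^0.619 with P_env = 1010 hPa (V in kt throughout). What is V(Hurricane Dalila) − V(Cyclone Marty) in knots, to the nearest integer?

-29 kt

Hurricane Dalila: ΔP = 64; V ≈ 6.3 × 64^0.647 ≈ 92.88 kt.
Cyclone Marty: ΔP = 124; V ≈ 6.18 × 124^0.619 ≈ 122.13 kt.
Difference ≈ 92.88 − 122.13 = -29.25 → -29 kt.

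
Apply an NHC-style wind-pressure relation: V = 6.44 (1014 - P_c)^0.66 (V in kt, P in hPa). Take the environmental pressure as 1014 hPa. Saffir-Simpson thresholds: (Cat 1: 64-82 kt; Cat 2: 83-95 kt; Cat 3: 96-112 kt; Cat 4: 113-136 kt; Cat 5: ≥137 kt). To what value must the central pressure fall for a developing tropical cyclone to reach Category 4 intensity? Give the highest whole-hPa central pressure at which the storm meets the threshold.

Category 4 begins at V = 113 kt.
Required ΔP = (113/6.44)^(1/0.66) = 17.547^1.515 ≈ 76.76 hPa.
P_c ≤ 1014 − 76.76 = 937.24, so the highest integer P_c is 937 hPa.

937 hPa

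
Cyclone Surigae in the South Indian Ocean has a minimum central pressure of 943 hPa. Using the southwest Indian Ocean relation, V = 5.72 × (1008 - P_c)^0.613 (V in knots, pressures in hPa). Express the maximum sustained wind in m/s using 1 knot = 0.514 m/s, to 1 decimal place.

38.0 m/s

ΔP = 1008 − 943 = 65 hPa.
V ≈ 5.72 × 65^0.613 = 5.72 × 12.922 ≈ 73.911 kt.
73.911 × 0.514 ≈ 37.99 m/s → 38.0 m/s.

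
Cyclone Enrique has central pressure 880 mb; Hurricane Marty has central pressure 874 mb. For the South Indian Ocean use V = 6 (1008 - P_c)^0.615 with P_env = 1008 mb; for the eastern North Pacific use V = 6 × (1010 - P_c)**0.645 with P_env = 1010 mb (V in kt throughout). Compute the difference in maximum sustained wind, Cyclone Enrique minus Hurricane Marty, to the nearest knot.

Cyclone Enrique: ΔP = 128; V ≈ 6 × 128^0.615 ≈ 118.60 kt.
Hurricane Marty: ΔP = 136; V ≈ 6 × 136^0.645 ≈ 142.65 kt.
Difference ≈ 118.60 − 142.65 = -24.05 → -24 kt.

-24 kt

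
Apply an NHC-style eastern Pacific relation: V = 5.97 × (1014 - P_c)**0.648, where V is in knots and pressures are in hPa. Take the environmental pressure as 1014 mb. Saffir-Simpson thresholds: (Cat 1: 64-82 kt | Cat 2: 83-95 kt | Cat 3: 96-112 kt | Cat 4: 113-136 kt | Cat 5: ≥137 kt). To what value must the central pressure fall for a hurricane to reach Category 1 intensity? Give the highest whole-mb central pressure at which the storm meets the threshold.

Category 1 begins at V = 64 kt.
Required ΔP = (64/5.97)^(1/0.648) = 10.720^1.543 ≈ 38.89 mb.
P_c ≤ 1014 − 38.89 = 975.11, so the highest integer P_c is 975 mb.

975 mb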